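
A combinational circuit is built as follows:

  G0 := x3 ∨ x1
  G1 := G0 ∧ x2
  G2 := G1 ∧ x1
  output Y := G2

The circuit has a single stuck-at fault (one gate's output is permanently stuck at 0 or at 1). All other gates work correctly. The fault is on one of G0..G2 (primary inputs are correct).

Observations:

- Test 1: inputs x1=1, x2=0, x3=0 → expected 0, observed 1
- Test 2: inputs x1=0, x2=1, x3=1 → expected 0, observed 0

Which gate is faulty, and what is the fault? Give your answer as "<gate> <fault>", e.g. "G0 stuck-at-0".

G1 stuck-at-1

Fault-free values for test 1 (x1=1, x2=0, x3=0): G0=1, G1=0, G2=0, giving Y=0. Observed 1.
Test 1: faults giving observed 1 are {G1 stuck-at-1, G2 stuck-at-1}.
Test 2 (x1=0, x2=1, x3=1): fault-free G0=1, G1=1, G2=0 → 0; observed 0. Eliminates G2 stuck-at-1.
Only G1 stuck-at-1 is consistent with every test.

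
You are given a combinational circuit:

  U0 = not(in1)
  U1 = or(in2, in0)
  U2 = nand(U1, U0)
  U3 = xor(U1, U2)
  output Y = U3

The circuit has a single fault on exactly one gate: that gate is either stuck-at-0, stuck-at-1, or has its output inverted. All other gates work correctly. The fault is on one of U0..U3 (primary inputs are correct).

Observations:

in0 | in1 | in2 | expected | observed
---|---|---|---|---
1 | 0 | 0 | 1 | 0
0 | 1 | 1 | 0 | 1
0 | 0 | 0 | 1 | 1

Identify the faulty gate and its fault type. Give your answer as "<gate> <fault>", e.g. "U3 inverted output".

Fault-free values for test 1 (in0=1, in1=0, in2=0): U0=1, U1=1, U2=0, U3=1, giving Y=1. Observed 0.
Test 1: faults giving observed 0 are {U0 stuck-at-0, U0 inverted output, U2 stuck-at-1, U2 inverted output, U3 stuck-at-0, U3 inverted output}.
Test 2 (in0=0, in1=1, in2=1): fault-free U0=0, U1=1, U2=1, U3=0 → 0; observed 1. Eliminates U0 stuck-at-0, U2 stuck-at-1, U3 stuck-at-0.
Test 3 (in0=0, in1=0, in2=0): fault-free U0=1, U1=0, U2=1, U3=1 → 1; observed 1. Eliminates U2 inverted output, U3 inverted output.
Only U0 inverted output is consistent with every test.

U0 inverted output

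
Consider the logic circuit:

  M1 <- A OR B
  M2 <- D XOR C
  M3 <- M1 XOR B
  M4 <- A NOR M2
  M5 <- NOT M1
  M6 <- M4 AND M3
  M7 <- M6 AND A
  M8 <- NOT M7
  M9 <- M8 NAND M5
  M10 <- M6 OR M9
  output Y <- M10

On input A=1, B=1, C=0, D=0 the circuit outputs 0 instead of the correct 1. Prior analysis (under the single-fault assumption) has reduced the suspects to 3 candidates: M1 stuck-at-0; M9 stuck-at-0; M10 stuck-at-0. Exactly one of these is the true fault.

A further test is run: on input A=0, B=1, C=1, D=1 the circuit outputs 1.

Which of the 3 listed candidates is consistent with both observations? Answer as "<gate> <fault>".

M1 stuck-at-0

Evaluate each candidate on input A=0, B=1, C=1, D=1:
  M1 stuck-at-0: M1=0 [stuck-at-0], M2=0, M3=1, M4=1, M5=1, M6=1, M7=0, M8=1, M9=0, M10=1 → 1 — matches
  M9 stuck-at-0: M1=1, M2=0, M3=0, M4=1, M5=0, M6=0, M7=0, M8=1, M9=0 [stuck-at-0], M10=0 → 0 — eliminated
  M10 stuck-at-0: M1=1, M2=0, M3=0, M4=1, M5=0, M6=0, M7=0, M8=1, M9=1, M10=0 [stuck-at-0] → 0 — eliminated
Only M1 stuck-at-0 reproduces the observed 1.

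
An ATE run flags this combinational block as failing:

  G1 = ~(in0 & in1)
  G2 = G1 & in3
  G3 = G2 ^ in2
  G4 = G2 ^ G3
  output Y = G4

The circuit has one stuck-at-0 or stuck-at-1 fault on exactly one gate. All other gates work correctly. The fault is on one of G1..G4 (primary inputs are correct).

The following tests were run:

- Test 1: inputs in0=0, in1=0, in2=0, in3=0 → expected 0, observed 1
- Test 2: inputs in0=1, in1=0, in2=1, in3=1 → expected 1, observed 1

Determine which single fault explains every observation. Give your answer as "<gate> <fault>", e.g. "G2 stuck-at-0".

G4 stuck-at-1

Fault-free values for test 1 (in0=0, in1=0, in2=0, in3=0): G1=1, G2=0, G3=0, G4=0, giving Y=0. Observed 1.
Test 1: faults giving observed 1 are {G3 stuck-at-1, G4 stuck-at-1}.
Test 2 (in0=1, in1=0, in2=1, in3=1): fault-free G1=1, G2=1, G3=0, G4=1 → 1; observed 1. Eliminates G3 stuck-at-1.
Only G4 stuck-at-1 is consistent with every test.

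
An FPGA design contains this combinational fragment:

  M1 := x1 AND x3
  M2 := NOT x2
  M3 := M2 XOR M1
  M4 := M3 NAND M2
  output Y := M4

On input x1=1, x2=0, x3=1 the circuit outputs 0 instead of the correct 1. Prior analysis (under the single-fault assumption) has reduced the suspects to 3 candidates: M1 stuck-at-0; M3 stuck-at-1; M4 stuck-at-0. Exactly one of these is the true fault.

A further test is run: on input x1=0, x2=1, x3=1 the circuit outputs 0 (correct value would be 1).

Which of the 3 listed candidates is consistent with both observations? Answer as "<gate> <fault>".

M4 stuck-at-0

Evaluate each candidate on input x1=0, x2=1, x3=1:
  M1 stuck-at-0: M1=0 [stuck-at-0], M2=0, M3=0, M4=1 → 1 — eliminated
  M3 stuck-at-1: M1=0, M2=0, M3=1 [stuck-at-1], M4=1 → 1 — eliminated
  M4 stuck-at-0: M1=0, M2=0, M3=0, M4=0 [stuck-at-0] → 0 — matches
Only M4 stuck-at-0 reproduces the observed 0.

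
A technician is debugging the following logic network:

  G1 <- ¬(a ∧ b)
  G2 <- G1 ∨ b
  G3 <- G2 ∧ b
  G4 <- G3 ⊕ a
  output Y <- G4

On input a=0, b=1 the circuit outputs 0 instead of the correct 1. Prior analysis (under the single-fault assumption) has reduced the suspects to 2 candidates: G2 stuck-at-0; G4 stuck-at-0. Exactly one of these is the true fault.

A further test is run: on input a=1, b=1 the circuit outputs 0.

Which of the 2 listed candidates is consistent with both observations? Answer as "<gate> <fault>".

G4 stuck-at-0

Evaluate each candidate on input a=1, b=1:
  G2 stuck-at-0: G1=0, G2=0 [stuck-at-0], G3=0, G4=1 → 1 — eliminated
  G4 stuck-at-0: G1=0, G2=1, G3=1, G4=0 [stuck-at-0] → 0 — matches
Only G4 stuck-at-0 reproduces the observed 0.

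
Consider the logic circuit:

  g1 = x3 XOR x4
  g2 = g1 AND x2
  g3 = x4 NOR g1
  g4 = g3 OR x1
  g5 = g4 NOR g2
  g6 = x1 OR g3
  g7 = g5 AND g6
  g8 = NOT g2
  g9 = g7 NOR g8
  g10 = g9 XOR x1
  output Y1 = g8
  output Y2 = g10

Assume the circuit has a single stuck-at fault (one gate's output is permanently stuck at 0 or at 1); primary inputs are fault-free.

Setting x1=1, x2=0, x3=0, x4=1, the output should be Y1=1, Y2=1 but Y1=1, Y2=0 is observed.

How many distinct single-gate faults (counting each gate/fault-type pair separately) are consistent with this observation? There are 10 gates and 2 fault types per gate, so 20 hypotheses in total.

2

Fault-free: g1=1, g2=0, g3=0, g4=1, g5=0, g6=1, g7=0, g8=1, g9=0, g10=1 → Y1=1, Y2=1. Observed Y1=1, Y2=0.
  g1: none of the 2 fault types match ✗
  g2: none of the 2 fault types match ✗
  g3: none of the 2 fault types match ✗
  g4: none of the 2 fault types match ✗
  g5: none of the 2 fault types match ✗
  g6: none of the 2 fault types match ✗
  g7: none of the 2 fault types match ✗
  g8: none of the 2 fault types match ✗
  g9: stuck-at-1 ✓; others ✗
  g10: stuck-at-0 ✓; others ✗
Consistent faults: {g9 stuck-at-1, g10 stuck-at-0} — 2 in all.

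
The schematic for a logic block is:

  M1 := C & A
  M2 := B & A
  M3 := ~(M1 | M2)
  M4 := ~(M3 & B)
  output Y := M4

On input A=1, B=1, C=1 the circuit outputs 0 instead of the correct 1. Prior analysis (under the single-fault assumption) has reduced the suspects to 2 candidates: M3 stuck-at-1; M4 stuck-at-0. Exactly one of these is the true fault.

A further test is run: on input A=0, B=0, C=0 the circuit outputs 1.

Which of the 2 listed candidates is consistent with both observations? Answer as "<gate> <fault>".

Evaluate each candidate on input A=0, B=0, C=0:
  M3 stuck-at-1: M1=0, M2=0, M3=1 [stuck-at-1], M4=1 → 1 — matches
  M4 stuck-at-0: M1=0, M2=0, M3=1, M4=0 [stuck-at-0] → 0 — eliminated
Only M3 stuck-at-1 reproduces the observed 1.

M3 stuck-at-1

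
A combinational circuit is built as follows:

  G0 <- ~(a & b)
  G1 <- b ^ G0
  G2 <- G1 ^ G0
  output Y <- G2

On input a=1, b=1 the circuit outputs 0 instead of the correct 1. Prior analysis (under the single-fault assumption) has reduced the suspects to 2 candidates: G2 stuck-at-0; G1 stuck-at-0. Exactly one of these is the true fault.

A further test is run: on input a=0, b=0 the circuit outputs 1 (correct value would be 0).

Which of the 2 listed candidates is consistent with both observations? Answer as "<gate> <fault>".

G1 stuck-at-0

Evaluate each candidate on input a=0, b=0:
  G2 stuck-at-0: G0=1, G1=1, G2=0 [stuck-at-0] → 0 — eliminated
  G1 stuck-at-0: G0=1, G1=0 [stuck-at-0], G2=1 → 1 — matches
Only G1 stuck-at-0 reproduces the observed 1.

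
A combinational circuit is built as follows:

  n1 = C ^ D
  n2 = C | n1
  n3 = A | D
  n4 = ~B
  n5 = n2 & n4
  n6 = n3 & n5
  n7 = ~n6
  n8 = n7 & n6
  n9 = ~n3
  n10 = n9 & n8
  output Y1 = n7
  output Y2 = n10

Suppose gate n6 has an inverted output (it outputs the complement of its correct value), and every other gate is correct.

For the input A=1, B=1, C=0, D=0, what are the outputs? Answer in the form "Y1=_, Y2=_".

Propagate with n6 forced: n1=0, n2=0, n3=1, n4=0, n5=0, n6=1 [inverted output], n7=0, n8=0, n9=0, n10=0.
So the outputs are Y1=0, Y2=0. (Without the fault they would be Y1=1, Y2=0.)

Y1=0, Y2=0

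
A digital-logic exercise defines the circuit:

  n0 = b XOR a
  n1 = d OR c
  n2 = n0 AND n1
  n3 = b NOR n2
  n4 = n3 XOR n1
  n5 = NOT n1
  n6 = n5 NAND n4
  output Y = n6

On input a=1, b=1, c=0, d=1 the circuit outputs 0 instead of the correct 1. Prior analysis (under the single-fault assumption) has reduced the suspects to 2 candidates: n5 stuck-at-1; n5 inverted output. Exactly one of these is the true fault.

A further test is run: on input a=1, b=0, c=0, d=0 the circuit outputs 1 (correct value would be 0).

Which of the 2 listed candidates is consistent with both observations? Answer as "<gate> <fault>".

Evaluate each candidate on input a=1, b=0, c=0, d=0:
  n5 stuck-at-1: n0=1, n1=0, n2=0, n3=1, n4=1, n5=1 [stuck-at-1], n6=0 → 0 — eliminated
  n5 inverted output: n0=1, n1=0, n2=0, n3=1, n4=1, n5=0 [inverted output], n6=1 → 1 — matches
Only n5 inverted output reproduces the observed 1.

n5 inverted output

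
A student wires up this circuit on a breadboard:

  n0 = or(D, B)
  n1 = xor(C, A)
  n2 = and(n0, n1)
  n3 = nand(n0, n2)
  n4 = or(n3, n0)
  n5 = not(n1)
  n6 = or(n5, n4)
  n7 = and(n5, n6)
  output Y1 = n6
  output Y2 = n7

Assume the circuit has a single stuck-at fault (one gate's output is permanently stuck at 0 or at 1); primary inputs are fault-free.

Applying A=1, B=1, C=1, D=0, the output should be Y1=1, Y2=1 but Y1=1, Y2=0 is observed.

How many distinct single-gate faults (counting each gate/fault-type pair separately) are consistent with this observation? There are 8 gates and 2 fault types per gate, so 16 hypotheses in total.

Fault-free: n0=1, n1=0, n2=0, n3=1, n4=1, n5=1, n6=1, n7=1 → Y1=1, Y2=1. Observed Y1=1, Y2=0.
  n0: none of the 2 fault types match ✗
  n1: stuck-at-1 ✓; others ✗
  n2: none of the 2 fault types match ✗
  n3: none of the 2 fault types match ✗
  n4: none of the 2 fault types match ✗
  n5: stuck-at-0 ✓; others ✗
  n6: none of the 2 fault types match ✗
  n7: stuck-at-0 ✓; others ✗
Consistent faults: {n1 stuck-at-1, n5 stuck-at-0, n7 stuck-at-0} — 3 in all.

3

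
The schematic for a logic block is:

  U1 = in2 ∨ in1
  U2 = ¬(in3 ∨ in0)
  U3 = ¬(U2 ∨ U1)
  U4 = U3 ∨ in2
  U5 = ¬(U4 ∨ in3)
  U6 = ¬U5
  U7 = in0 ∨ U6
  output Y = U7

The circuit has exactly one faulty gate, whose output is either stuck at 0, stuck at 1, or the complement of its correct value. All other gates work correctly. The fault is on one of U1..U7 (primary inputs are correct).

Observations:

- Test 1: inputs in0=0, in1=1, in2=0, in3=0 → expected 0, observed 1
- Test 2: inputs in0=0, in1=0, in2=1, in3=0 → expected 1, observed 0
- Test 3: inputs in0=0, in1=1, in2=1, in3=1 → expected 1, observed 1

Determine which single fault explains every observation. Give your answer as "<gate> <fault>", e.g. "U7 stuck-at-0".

U4 inverted output

Fault-free values for test 1 (in0=0, in1=1, in2=0, in3=0): U1=1, U2=1, U3=0, U4=0, U5=1, U6=0, U7=0, giving Y=0. Observed 1.
Test 1: faults giving observed 1 are {U3 stuck-at-1, U3 inverted output, U4 stuck-at-1, U4 inverted output, U5 stuck-at-0, U5 inverted output, U6 stuck-at-1, U6 inverted output, U7 stuck-at-1, U7 inverted output}.
Test 2 (in0=0, in1=0, in2=1, in3=0): fault-free U1=1, U2=1, U3=0, U4=1, U5=0, U6=1, U7=1 → 1; observed 0. Eliminates U3 stuck-at-1, U3 inverted output, U4 stuck-at-1, U5 stuck-at-0, U6 stuck-at-1, U7 stuck-at-1.
Test 3 (in0=0, in1=1, in2=1, in3=1): fault-free U1=1, U2=0, U3=0, U4=1, U5=0, U6=1, U7=1 → 1; observed 1. Eliminates U5 inverted output, U6 inverted output, U7 inverted output.
Only U4 inverted output is consistent with every test.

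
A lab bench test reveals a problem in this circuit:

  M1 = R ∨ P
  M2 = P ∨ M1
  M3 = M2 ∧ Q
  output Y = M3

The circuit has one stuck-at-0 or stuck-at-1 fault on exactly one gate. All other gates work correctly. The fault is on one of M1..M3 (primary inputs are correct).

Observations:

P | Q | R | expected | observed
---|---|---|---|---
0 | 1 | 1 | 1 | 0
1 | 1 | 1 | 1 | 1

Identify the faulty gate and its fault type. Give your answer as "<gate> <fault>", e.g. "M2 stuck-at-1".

M1 stuck-at-0

Fault-free values for test 1 (P=0, Q=1, R=1): M1=1, M2=1, M3=1, giving Y=1. Observed 0.
Test 1: faults giving observed 0 are {M1 stuck-at-0, M2 stuck-at-0, M3 stuck-at-0}.
Test 2 (P=1, Q=1, R=1): fault-free M1=1, M2=1, M3=1 → 1; observed 1. Eliminates M2 stuck-at-0, M3 stuck-at-0.
Only M1 stuck-at-0 is consistent with every test.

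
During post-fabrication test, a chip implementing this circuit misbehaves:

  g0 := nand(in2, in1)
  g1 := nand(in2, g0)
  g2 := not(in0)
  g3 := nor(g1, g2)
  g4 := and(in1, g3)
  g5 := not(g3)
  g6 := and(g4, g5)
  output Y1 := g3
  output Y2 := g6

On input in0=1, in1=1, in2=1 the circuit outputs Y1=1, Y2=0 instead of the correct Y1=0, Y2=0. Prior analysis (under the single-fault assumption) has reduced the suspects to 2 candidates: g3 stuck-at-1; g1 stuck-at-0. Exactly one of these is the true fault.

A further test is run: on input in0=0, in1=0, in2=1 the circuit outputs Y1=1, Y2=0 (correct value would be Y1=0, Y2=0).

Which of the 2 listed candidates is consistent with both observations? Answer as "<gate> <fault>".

g3 stuck-at-1

Evaluate each candidate on input in0=0, in1=0, in2=1:
  g3 stuck-at-1: g0=1, g1=0, g2=1, g3=1 [stuck-at-1], g4=0, g5=0, g6=0 → Y1=1, Y2=0 — matches
  g1 stuck-at-0: g0=1, g1=0 [stuck-at-0], g2=1, g3=0, g4=0, g5=1, g6=0 → Y1=0, Y2=0 — eliminated
Only g3 stuck-at-1 reproduces the observed Y1=1, Y2=0.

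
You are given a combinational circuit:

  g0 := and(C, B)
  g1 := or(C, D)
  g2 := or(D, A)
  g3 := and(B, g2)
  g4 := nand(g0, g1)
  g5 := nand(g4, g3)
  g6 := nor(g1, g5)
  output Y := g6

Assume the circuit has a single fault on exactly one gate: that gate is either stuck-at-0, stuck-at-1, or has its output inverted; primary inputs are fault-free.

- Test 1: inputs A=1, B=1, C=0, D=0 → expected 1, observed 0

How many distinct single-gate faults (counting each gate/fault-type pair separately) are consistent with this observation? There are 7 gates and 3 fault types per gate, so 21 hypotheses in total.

Fault-free: g0=0, g1=0, g2=1, g3=1, g4=1, g5=0, g6=1 → 1. Observed 0.
  g0: none of the 3 fault types match ✗
  g1: stuck-at-1, inverted output ✓; others ✗
  g2: stuck-at-0, inverted output ✓; others ✗
  g3: stuck-at-0, inverted output ✓; others ✗
  g4: stuck-at-0, inverted output ✓; others ✗
  g5: stuck-at-1, inverted output ✓; others ✗
  g6: stuck-at-0, inverted output ✓; others ✗
Consistent faults: {g1 stuck-at-1, g1 inverted output, g2 stuck-at-0, g2 inverted output, g3 stuck-at-0, g3 inverted output, g4 stuck-at-0, g4 inverted output, g5 stuck-at-1, g5 inverted output, g6 stuck-at-0, g6 inverted output} — 12 in all.

12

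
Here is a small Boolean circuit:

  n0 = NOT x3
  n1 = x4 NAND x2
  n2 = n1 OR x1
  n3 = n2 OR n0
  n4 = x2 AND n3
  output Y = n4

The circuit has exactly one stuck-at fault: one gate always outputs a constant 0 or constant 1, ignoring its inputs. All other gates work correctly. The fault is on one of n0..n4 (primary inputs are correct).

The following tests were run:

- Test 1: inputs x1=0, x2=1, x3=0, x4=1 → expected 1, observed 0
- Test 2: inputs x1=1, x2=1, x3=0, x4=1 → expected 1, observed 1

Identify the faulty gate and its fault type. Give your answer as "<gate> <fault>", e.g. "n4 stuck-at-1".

Fault-free values for test 1 (x1=0, x2=1, x3=0, x4=1): n0=1, n1=0, n2=0, n3=1, n4=1, giving Y=1. Observed 0.
Test 1: faults giving observed 0 are {n0 stuck-at-0, n3 stuck-at-0, n4 stuck-at-0}.
Test 2 (x1=1, x2=1, x3=0, x4=1): fault-free n0=1, n1=0, n2=1, n3=1, n4=1 → 1; observed 1. Eliminates n3 stuck-at-0, n4 stuck-at-0.
Only n0 stuck-at-0 is consistent with every test.

n0 stuck-at-0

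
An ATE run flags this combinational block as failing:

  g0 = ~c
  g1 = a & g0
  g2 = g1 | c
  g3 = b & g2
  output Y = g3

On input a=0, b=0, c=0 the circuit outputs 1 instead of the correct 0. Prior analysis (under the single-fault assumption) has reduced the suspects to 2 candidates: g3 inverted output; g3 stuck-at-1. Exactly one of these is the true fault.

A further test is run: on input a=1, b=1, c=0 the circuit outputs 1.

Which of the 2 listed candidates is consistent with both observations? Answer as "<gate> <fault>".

g3 stuck-at-1

Evaluate each candidate on input a=1, b=1, c=0:
  g3 inverted output: g0=1, g1=1, g2=1, g3=0 [inverted output] → 0 — eliminated
  g3 stuck-at-1: g0=1, g1=1, g2=1, g3=1 [stuck-at-1] → 1 — matches
Only g3 stuck-at-1 reproduces the observed 1.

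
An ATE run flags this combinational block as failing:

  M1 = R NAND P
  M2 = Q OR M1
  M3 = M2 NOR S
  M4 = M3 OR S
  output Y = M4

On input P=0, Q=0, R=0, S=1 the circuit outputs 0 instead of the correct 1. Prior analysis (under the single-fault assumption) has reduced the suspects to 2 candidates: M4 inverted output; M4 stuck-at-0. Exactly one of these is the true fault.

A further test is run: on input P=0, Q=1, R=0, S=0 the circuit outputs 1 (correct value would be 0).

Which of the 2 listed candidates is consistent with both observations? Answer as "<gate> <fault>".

M4 inverted output

Evaluate each candidate on input P=0, Q=1, R=0, S=0:
  M4 inverted output: M1=1, M2=1, M3=0, M4=1 [inverted output] → 1 — matches
  M4 stuck-at-0: M1=1, M2=1, M3=0, M4=0 [stuck-at-0] → 0 — eliminated
Only M4 inverted output reproduces the observed 1.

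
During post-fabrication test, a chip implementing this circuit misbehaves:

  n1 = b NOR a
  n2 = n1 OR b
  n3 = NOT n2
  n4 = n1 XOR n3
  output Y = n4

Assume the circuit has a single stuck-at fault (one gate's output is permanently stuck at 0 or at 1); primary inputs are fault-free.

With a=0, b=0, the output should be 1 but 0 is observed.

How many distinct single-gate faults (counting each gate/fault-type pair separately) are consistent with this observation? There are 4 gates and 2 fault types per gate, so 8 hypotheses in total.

Fault-free: n1=1, n2=1, n3=0, n4=1 → 1. Observed 0.
  n1 stuck-at-0: output 1 ✗
  n1 stuck-at-1: output 1 ✗
  n2 stuck-at-0: output 0 ✓
  n2 stuck-at-1: output 1 ✗
  n3 stuck-at-0: output 1 ✗
  n3 stuck-at-1: output 0 ✓
  n4 stuck-at-0: output 0 ✓
  n4 stuck-at-1: output 1 ✗
Consistent faults: {n2 stuck-at-0, n3 stuck-at-1, n4 stuck-at-0} — 3 in all.

3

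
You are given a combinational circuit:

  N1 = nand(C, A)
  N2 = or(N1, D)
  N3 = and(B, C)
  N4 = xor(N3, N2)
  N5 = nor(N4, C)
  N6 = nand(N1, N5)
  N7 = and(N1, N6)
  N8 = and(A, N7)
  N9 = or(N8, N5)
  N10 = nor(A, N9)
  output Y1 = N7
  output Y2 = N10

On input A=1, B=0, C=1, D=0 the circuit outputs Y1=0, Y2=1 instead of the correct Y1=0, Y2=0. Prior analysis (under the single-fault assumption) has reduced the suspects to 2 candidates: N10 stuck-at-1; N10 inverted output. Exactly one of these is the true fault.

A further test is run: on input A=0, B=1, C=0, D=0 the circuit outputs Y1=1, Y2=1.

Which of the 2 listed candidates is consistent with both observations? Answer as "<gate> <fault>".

N10 stuck-at-1

Evaluate each candidate on input A=0, B=1, C=0, D=0:
  N10 stuck-at-1: N1=1, N2=1, N3=0, N4=1, N5=0, N6=1, N7=1, N8=0, N9=0, N10=1 [stuck-at-1] → Y1=1, Y2=1 — matches
  N10 inverted output: N1=1, N2=1, N3=0, N4=1, N5=0, N6=1, N7=1, N8=0, N9=0, N10=0 [inverted output] → Y1=1, Y2=0 — eliminated
Only N10 stuck-at-1 reproduces the observed Y1=1, Y2=1.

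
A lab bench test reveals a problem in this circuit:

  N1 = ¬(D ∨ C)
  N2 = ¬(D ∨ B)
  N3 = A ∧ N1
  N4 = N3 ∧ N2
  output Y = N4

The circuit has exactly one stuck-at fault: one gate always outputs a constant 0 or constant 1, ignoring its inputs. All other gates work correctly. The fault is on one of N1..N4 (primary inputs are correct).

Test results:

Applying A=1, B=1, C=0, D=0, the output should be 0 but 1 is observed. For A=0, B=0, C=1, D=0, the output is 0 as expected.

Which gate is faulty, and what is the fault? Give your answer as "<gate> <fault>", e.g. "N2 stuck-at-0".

N2 stuck-at-1

Fault-free values for test 1 (A=1, B=1, C=0, D=0): N1=1, N2=0, N3=1, N4=0, giving Y=0. Observed 1.
Test 1: faults giving observed 1 are {N2 stuck-at-1, N4 stuck-at-1}.
Test 2 (A=0, B=0, C=1, D=0): fault-free N1=0, N2=1, N3=0, N4=0 → 0; observed 0. Eliminates N4 stuck-at-1.
Only N2 stuck-at-1 is consistent with every test.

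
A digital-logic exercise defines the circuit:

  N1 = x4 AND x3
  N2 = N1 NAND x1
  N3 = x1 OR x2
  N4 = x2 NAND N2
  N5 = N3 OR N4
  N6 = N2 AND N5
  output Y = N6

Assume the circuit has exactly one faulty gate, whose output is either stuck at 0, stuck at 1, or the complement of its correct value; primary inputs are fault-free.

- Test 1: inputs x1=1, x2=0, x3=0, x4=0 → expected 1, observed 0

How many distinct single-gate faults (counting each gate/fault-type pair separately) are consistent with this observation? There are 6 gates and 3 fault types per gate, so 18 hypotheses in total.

8

Fault-free: N1=0, N2=1, N3=1, N4=1, N5=1, N6=1 → 1. Observed 0.
  N1: stuck-at-1, inverted output ✓; others ✗
  N2: stuck-at-0, inverted output ✓; others ✗
  N3: none of the 3 fault types match ✗
  N4: none of the 3 fault types match ✗
  N5: stuck-at-0, inverted output ✓; others ✗
  N6: stuck-at-0, inverted output ✓; others ✗
Consistent faults: {N1 stuck-at-1, N1 inverted output, N2 stuck-at-0, N2 inverted output, N5 stuck-at-0, N5 inverted output, N6 stuck-at-0, N6 inverted output} — 8 in all.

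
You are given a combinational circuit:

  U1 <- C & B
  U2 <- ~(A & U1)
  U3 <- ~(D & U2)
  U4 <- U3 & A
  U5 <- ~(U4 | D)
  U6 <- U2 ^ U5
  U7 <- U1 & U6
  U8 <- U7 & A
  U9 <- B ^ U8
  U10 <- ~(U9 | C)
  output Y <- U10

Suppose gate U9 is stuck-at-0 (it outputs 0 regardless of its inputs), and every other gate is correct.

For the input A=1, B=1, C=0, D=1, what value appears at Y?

Propagate with U9 forced: U1=0, U2=1, U3=0, U4=0, U5=0, U6=1, U7=0, U8=0, U9=0 [stuck-at-0], U10=1.
So Y = 1. (Without the fault it would be 0.)

1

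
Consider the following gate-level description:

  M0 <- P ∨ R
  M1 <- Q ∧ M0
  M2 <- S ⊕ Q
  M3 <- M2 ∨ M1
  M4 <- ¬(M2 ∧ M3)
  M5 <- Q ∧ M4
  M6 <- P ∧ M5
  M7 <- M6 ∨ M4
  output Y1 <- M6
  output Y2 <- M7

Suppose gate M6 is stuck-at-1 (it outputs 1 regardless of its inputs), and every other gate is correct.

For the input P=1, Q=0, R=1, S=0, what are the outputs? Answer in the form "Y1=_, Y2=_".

Propagate with M6 forced: M0=1, M1=0, M2=0, M3=0, M4=1, M5=0, M6=1 [stuck-at-1], M7=1.
So the outputs are Y1=1, Y2=1. (Without the fault they would be Y1=0, Y2=1.)

Y1=1, Y2=1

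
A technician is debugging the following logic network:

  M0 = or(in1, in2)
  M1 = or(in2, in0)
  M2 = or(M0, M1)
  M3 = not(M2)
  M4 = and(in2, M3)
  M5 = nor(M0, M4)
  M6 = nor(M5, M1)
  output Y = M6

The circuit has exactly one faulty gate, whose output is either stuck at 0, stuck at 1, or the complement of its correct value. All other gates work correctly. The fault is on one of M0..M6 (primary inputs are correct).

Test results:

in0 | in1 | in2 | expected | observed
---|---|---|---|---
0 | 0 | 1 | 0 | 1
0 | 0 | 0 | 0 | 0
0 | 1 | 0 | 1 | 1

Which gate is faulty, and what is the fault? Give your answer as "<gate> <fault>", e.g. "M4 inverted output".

M1 stuck-at-0

Fault-free values for test 1 (in0=0, in1=0, in2=1): M0=1, M1=1, M2=1, M3=0, M4=0, M5=0, M6=0, giving Y=0. Observed 1.
Test 1: faults giving observed 1 are {M1 stuck-at-0, M1 inverted output, M6 stuck-at-1, M6 inverted output}.
Test 2 (in0=0, in1=0, in2=0): fault-free M0=0, M1=0, M2=0, M3=1, M4=0, M5=1, M6=0 → 0; observed 0. Eliminates M6 stuck-at-1, M6 inverted output.
Test 3 (in0=0, in1=1, in2=0): fault-free M0=1, M1=0, M2=1, M3=0, M4=0, M5=0, M6=1 → 1; observed 1. Eliminates M1 inverted output.
Only M1 stuck-at-0 is consistent with every test.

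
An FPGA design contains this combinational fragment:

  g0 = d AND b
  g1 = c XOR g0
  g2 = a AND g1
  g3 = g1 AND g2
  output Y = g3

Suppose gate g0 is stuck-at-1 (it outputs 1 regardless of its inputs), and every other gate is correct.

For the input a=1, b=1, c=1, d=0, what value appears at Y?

0

Propagate with g0 forced: g0=1 [stuck-at-1], g1=0, g2=0, g3=0.
So Y = 0. (Without the fault it would be 1.)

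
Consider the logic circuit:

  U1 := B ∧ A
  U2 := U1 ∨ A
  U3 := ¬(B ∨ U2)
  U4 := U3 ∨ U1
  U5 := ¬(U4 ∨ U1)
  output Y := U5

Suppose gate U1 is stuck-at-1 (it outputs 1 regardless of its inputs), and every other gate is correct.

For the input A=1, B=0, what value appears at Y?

0

Propagate with U1 forced: U1=1 [stuck-at-1], U2=1, U3=0, U4=1, U5=0.
So Y = 0. (Without the fault it would be 1.)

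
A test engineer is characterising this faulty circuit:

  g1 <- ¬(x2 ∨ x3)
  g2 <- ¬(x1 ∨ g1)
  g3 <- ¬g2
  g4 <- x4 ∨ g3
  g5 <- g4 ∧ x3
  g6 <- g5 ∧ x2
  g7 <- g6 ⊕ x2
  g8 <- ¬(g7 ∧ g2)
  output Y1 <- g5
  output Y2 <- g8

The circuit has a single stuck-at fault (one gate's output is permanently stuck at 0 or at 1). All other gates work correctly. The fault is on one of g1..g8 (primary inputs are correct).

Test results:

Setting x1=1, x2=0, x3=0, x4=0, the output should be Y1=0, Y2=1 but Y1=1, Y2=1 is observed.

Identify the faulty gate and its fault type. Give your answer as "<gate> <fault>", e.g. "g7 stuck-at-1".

g5 stuck-at-1

Fault-free values for test 1 (x1=1, x2=0, x3=0, x4=0): g1=1, g2=0, g3=1, g4=1, g5=0, g6=0, g7=0, g8=1, giving Y1=0, Y2=1. Observed Y1=1, Y2=1.
Test 1: faults giving observed Y1=1, Y2=1 are {g5 stuck-at-1}.
Only g5 stuck-at-1 is consistent with every test.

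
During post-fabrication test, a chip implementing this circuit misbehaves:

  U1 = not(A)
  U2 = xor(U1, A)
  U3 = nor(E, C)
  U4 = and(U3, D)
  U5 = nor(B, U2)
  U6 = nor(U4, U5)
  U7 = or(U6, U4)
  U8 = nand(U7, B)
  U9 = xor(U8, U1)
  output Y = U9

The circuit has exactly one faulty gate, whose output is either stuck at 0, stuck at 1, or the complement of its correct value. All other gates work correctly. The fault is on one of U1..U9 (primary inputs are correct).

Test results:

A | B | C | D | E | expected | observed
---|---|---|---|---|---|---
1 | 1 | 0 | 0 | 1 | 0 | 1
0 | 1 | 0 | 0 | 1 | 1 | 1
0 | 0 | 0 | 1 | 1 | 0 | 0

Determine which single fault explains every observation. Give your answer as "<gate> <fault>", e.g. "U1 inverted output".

Fault-free values for test 1 (A=1, B=1, C=0, D=0, E=1): U1=0, U2=1, U3=0, U4=0, U5=0, U6=1, U7=1, U8=0, U9=0, giving Y=0. Observed 1.
Test 1: faults giving observed 1 are {U1 stuck-at-1, U1 inverted output, U5 stuck-at-1, U5 inverted output, U6 stuck-at-0, U6 inverted output, U7 stuck-at-0, U7 inverted output, U8 stuck-at-1, U8 inverted output, U9 stuck-at-1, U9 inverted output}.
Test 2 (A=0, B=1, C=0, D=0, E=1): fault-free U1=1, U2=1, U3=0, U4=0, U5=0, U6=1, U7=1, U8=0, U9=1 → 1; observed 1. Eliminates U1 inverted output, U5 stuck-at-1, U5 inverted output, U6 stuck-at-0, U6 inverted output, U7 stuck-at-0, U7 inverted output, U8 stuck-at-1, U8 inverted output, U9 inverted output.
Test 3 (A=0, B=0, C=0, D=1, E=1): fault-free U1=1, U2=1, U3=0, U4=0, U5=0, U6=1, U7=1, U8=1, U9=0 → 0; observed 0. Eliminates U9 stuck-at-1.
Only U1 stuck-at-1 is consistent with every test.

U1 stuck-at-1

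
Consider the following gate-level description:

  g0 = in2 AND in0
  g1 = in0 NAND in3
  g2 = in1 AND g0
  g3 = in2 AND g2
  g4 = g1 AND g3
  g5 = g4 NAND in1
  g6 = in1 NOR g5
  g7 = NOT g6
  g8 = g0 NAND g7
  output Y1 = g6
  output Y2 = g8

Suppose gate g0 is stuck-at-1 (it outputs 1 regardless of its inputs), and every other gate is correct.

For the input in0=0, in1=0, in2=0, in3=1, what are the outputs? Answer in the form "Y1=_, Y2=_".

Propagate with g0 forced: g0=1 [stuck-at-1], g1=1, g2=0, g3=0, g4=0, g5=1, g6=0, g7=1, g8=0.
So the outputs are Y1=0, Y2=0. (Without the fault they would be Y1=0, Y2=1.)

Y1=0, Y2=0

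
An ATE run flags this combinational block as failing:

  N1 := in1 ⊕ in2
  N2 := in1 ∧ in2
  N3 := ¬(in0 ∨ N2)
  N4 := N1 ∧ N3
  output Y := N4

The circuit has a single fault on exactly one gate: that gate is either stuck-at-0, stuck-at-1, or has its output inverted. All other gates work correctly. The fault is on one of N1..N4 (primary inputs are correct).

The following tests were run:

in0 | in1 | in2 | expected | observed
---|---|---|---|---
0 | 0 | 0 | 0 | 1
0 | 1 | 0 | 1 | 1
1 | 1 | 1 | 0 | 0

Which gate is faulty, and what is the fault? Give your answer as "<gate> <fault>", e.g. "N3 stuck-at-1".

Fault-free values for test 1 (in0=0, in1=0, in2=0): N1=0, N2=0, N3=1, N4=0, giving Y=0. Observed 1.
Test 1: faults giving observed 1 are {N1 stuck-at-1, N1 inverted output, N4 stuck-at-1, N4 inverted output}.
Test 2 (in0=0, in1=1, in2=0): fault-free N1=1, N2=0, N3=1, N4=1 → 1; observed 1. Eliminates N1 inverted output, N4 inverted output.
Test 3 (in0=1, in1=1, in2=1): fault-free N1=0, N2=1, N3=0, N4=0 → 0; observed 0. Eliminates N4 stuck-at-1.
Only N1 stuck-at-1 is consistent with every test.

N1 stuck-at-1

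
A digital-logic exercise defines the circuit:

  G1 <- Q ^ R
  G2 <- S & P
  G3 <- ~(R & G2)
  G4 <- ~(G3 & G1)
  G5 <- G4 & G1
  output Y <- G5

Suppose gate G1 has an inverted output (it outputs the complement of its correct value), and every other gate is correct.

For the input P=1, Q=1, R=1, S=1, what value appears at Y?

1

Propagate with G1 forced: G1=1 [inverted output], G2=1, G3=0, G4=1, G5=1.
So Y = 1. (Without the fault it would be 0.)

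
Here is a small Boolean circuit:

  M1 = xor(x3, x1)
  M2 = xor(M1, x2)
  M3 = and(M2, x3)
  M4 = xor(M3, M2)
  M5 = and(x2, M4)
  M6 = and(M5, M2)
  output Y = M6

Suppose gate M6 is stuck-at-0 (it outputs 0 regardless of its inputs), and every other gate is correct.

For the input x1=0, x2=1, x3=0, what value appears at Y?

0

Propagate with M6 forced: M1=0, M2=1, M3=0, M4=1, M5=1, M6=0 [stuck-at-0].
So Y = 0. (Without the fault it would be 1.)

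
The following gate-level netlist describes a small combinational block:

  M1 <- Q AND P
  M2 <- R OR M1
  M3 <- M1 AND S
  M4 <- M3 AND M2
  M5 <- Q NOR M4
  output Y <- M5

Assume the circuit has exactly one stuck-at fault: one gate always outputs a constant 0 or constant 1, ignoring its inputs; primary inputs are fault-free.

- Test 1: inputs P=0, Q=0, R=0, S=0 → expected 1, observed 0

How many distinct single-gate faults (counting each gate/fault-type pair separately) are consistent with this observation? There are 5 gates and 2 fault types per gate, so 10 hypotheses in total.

2

Fault-free: M1=0, M2=0, M3=0, M4=0, M5=1 → 1. Observed 0.
  M1 stuck-at-0: output 1 ✗
  M1 stuck-at-1: output 1 ✗
  M2 stuck-at-0: output 1 ✗
  M2 stuck-at-1: output 1 ✗
  M3 stuck-at-0: output 1 ✗
  M3 stuck-at-1: output 1 ✗
  M4 stuck-at-0: output 1 ✗
  M4 stuck-at-1: output 0 ✓
  M5 stuck-at-0: output 0 ✓
  M5 stuck-at-1: output 1 ✗
Consistent faults: {M4 stuck-at-1, M5 stuck-at-0} — 2 in all.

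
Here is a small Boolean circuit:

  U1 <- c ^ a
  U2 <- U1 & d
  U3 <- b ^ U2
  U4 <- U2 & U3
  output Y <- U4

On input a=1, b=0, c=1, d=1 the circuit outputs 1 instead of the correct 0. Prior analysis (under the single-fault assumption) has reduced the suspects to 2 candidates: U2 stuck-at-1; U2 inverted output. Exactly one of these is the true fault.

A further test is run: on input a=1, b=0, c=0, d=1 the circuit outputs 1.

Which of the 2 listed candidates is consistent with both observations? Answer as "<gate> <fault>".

Evaluate each candidate on input a=1, b=0, c=0, d=1:
  U2 stuck-at-1: U1=1, U2=1 [stuck-at-1], U3=1, U4=1 → 1 — matches
  U2 inverted output: U1=1, U2=0 [inverted output], U3=0, U4=0 → 0 — eliminated
Only U2 stuck-at-1 reproduces the observed 1.

U2 stuck-at-1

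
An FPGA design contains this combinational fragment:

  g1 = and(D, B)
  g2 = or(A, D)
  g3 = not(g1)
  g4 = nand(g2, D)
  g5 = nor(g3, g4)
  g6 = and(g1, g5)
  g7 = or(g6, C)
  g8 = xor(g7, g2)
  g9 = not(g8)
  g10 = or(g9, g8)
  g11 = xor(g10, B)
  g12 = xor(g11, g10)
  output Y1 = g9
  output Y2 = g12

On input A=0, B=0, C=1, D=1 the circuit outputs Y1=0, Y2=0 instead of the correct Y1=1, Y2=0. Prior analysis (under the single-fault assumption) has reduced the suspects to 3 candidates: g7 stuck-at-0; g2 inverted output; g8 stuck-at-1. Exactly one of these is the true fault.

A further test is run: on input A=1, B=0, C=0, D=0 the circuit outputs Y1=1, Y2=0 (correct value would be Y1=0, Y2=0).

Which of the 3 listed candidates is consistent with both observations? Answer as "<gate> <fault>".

Evaluate each candidate on input A=1, B=0, C=0, D=0:
  g7 stuck-at-0: g1=0, g2=1, g3=1, g4=1, g5=0, g6=0, g7=0 [stuck-at-0], g8=1, g9=0, g10=1, g11=1, g12=0 → Y1=0, Y2=0 — eliminated
  g2 inverted output: g1=0, g2=0 [inverted output], g3=1, g4=1, g5=0, g6=0, g7=0, g8=0, g9=1, g10=1, g11=1, g12=0 → Y1=1, Y2=0 — matches
  g8 stuck-at-1: g1=0, g2=1, g3=1, g4=1, g5=0, g6=0, g7=0, g8=1 [stuck-at-1], g9=0, g10=1, g11=1, g12=0 → Y1=0, Y2=0 — eliminated
Only g2 inverted output reproduces the observed Y1=1, Y2=0.

g2 inverted output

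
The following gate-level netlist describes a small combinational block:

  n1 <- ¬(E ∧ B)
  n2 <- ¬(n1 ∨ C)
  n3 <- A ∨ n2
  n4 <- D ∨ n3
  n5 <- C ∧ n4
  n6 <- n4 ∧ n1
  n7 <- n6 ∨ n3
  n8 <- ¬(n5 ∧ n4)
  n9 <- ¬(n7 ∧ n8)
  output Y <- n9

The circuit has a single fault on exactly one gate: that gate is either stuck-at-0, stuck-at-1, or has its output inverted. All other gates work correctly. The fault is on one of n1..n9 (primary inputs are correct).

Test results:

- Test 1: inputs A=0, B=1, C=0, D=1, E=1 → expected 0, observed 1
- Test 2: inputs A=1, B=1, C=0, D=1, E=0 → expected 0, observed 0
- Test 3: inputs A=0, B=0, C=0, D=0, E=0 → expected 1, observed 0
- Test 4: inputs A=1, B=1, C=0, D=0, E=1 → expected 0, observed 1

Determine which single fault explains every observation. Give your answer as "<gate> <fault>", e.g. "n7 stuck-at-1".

Fault-free values for test 1 (A=0, B=1, C=0, D=1, E=1): n1=0, n2=1, n3=1, n4=1, n5=0, n6=0, n7=1, n8=1, n9=0, giving Y=0. Observed 1.
Test 1: faults giving observed 1 are {n2 stuck-at-0, n2 inverted output, n3 stuck-at-0, n3 inverted output, n5 stuck-at-1, n5 inverted output, n7 stuck-at-0, n7 inverted output, n8 stuck-at-0, n8 inverted output, n9 stuck-at-1, n9 inverted output}.
Test 2 (A=1, B=1, C=0, D=1, E=0): fault-free n1=1, n2=0, n3=1, n4=1, n5=0, n6=1, n7=1, n8=1, n9=0 → 0; observed 0. Eliminates n5 stuck-at-1, n5 inverted output, n7 stuck-at-0, n7 inverted output, n8 stuck-at-0, n8 inverted output, n9 stuck-at-1, n9 inverted output.
Test 3 (A=0, B=0, C=0, D=0, E=0): fault-free n1=1, n2=0, n3=0, n4=0, n5=0, n6=0, n7=0, n8=1, n9=1 → 1; observed 0. Eliminates n2 stuck-at-0, n3 stuck-at-0.
Test 4 (A=1, B=1, C=0, D=0, E=1): fault-free n1=0, n2=1, n3=1, n4=1, n5=0, n6=0, n7=1, n8=1, n9=0 → 0; observed 1. Eliminates n2 inverted output.
Only n3 inverted output is consistent with every test.

n3 inverted output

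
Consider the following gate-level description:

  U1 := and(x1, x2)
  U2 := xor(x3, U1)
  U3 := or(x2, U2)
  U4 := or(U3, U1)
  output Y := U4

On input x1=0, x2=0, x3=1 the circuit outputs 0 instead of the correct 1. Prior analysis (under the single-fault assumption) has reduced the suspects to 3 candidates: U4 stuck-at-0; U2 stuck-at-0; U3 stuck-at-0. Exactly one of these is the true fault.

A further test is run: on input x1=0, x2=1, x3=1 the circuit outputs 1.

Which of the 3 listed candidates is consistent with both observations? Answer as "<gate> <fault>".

Evaluate each candidate on input x1=0, x2=1, x3=1:
  U4 stuck-at-0: U1=0, U2=1, U3=1, U4=0 [stuck-at-0] → 0 — eliminated
  U2 stuck-at-0: U1=0, U2=0 [stuck-at-0], U3=1, U4=1 → 1 — matches
  U3 stuck-at-0: U1=0, U2=1, U3=0 [stuck-at-0], U4=0 → 0 — eliminated
Only U2 stuck-at-0 reproduces the observed 1.

U2 stuck-at-0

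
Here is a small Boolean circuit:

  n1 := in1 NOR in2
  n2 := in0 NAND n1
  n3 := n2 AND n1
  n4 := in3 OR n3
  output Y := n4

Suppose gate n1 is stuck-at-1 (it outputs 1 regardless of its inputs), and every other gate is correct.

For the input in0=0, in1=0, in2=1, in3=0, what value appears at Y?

Propagate with n1 forced: n1=1 [stuck-at-1], n2=1, n3=1, n4=1.
So Y = 1. (Without the fault it would be 0.)

1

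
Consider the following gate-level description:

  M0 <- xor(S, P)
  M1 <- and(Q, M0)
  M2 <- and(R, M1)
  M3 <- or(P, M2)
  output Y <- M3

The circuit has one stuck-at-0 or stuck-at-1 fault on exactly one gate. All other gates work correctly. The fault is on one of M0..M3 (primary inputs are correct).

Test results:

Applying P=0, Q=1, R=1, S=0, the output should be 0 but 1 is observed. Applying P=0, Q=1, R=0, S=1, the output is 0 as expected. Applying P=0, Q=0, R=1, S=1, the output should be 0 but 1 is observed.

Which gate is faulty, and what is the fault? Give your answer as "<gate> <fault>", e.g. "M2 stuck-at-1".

M1 stuck-at-1

Fault-free values for test 1 (P=0, Q=1, R=1, S=0): M0=0, M1=0, M2=0, M3=0, giving Y=0. Observed 1.
Test 1: faults giving observed 1 are {M0 stuck-at-1, M1 stuck-at-1, M2 stuck-at-1, M3 stuck-at-1}.
Test 2 (P=0, Q=1, R=0, S=1): fault-free M0=1, M1=1, M2=0, M3=0 → 0; observed 0. Eliminates M2 stuck-at-1, M3 stuck-at-1.
Test 3 (P=0, Q=0, R=1, S=1): fault-free M0=1, M1=0, M2=0, M3=0 → 0; observed 1. Eliminates M0 stuck-at-1.
Only M1 stuck-at-1 is consistent with every test.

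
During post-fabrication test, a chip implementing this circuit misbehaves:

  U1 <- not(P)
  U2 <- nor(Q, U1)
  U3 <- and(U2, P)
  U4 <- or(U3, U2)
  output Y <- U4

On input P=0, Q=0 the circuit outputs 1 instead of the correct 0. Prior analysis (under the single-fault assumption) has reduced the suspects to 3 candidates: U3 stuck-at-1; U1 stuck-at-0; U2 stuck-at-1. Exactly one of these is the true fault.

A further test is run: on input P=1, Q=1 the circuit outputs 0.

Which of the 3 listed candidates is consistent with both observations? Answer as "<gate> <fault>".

U1 stuck-at-0

Evaluate each candidate on input P=1, Q=1:
  U3 stuck-at-1: U1=0, U2=0, U3=1 [stuck-at-1], U4=1 → 1 — eliminated
  U1 stuck-at-0: U1=0 [stuck-at-0], U2=0, U3=0, U4=0 → 0 — matches
  U2 stuck-at-1: U1=0, U2=1 [stuck-at-1], U3=1, U4=1 → 1 — eliminated
Only U1 stuck-at-0 reproduces the observed 0.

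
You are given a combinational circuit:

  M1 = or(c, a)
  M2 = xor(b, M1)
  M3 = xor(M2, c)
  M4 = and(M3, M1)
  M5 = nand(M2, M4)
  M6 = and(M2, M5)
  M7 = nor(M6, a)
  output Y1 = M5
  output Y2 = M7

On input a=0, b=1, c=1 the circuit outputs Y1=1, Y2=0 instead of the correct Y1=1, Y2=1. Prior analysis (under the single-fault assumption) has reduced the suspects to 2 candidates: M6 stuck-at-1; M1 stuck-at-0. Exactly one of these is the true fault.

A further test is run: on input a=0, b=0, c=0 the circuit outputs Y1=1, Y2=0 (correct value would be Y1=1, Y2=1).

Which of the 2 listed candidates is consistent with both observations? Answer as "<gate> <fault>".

M6 stuck-at-1

Evaluate each candidate on input a=0, b=0, c=0:
  M6 stuck-at-1: M1=0, M2=0, M3=0, M4=0, M5=1, M6=1 [stuck-at-1], M7=0 → Y1=1, Y2=0 — matches
  M1 stuck-at-0: M1=0 [stuck-at-0], M2=0, M3=0, M4=0, M5=1, M6=0, M7=1 → Y1=1, Y2=1 — eliminated
Only M6 stuck-at-1 reproduces the observed Y1=1, Y2=0.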